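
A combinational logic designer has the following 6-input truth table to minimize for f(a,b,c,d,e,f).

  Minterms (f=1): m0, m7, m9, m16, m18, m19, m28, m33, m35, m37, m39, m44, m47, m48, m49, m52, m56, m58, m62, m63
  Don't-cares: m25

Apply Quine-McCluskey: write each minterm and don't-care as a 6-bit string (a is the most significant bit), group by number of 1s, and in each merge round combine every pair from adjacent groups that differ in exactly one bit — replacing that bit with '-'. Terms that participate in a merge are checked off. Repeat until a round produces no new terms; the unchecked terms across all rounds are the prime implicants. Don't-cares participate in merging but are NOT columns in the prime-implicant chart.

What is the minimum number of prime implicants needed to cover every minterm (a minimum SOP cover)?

size-2^0 implicants → 000000(✓)  000111(✓)  001001(✓)  010000(✓)  010010(✓)  010011(✓)  011001(✓)  011100  100001(✓)  100011(✓)  100101(✓)  100111(✓)  101100  101111(✓)  110000(✓)  110001(✓)  110100(✓)  111000(✓)  111010(✓)  111110(✓)  111111(✓)
size-2^1 implicants → -00111  -10000  0-0000  0-1001  0100-0  01001-  1-0001  1-1111  10-111  100-01(✓)  100-11(✓)  1000-1(✓)  1001-1(✓)  11-000  110-00  11000-  111-10  1110-0  11111-
size-2^2 implicants → 100--1
Unchecked terms (primes): -00111, -10000, 0-0000, 0-1001, 0100-0, 01001-, 011100, 1-0001, 1-1111, 10-111, 100--1, 101100, 11-000, 110-00, 11000-, 111-10, 1110-0, 11111-
Minterm coverage:
  m0 ⊆ 0-0000 [E]
  m7 ⊆ -00111 [E]
  m9 ⊆ 0-1001 [E]
  m16 ⊆ -10000,0-0000,0100-0
  m18 ⊆ 0100-0,01001-
  m19 ⊆ 01001- [E]
  m28 ⊆ 011100 [E]
  m33 ⊆ 1-0001,100--1
  m35 ⊆ 100--1 [E]
  m37 ⊆ 100--1 [E]
  m39 ⊆ -00111,10-111,100--1
  m44 ⊆ 101100 [E]
  m47 ⊆ 1-1111,10-111
  m48 ⊆ -10000,11-000,110-00,11000-
  m49 ⊆ 1-0001,11000-
  m52 ⊆ 110-00 [E]
  m56 ⊆ 11-000,1110-0
  m58 ⊆ 111-10,1110-0
  m62 ⊆ 111-10,11111-
  m63 ⊆ 1-1111,11111-
E = {-00111, 0-0000, 0-1001, 01001-, 011100, 100--1, 101100, 110-00}
Petrick residual → 1-0001, 1-1111, 11-000, 111-10
Cover = b'c'def + a'c'd'e'f' + a'cd'e'f + a'bc'd'e + a'bcde'f' + ac'd'e'f + acdef + ab'c'f + ab'cde'f' + abd'e'f' + abc'e'f' + abcef'  |cover|=12

12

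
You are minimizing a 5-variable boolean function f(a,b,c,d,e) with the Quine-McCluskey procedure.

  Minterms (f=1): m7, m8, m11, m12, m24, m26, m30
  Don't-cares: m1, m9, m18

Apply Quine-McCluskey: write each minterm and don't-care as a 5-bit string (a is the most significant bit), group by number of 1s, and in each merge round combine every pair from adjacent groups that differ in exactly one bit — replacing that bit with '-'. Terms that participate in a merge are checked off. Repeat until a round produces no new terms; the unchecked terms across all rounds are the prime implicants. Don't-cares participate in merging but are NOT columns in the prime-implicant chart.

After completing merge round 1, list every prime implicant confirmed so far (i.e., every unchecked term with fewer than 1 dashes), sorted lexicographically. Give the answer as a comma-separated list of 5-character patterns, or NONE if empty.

00111

[col 0] 00001*, 00111, 01000*, 01001*, 01011*, 01100*, 10010*, 11000*, 11010*, 11110*
[col 1] -1000, 0-001, 01-00, 010-1, 0100-, 1-010, 11-10, 110-0
Prime implicants: -1000, 0-001, 00111, 01-00, 010-1, 0100-, 1-010, 11-10, 110-0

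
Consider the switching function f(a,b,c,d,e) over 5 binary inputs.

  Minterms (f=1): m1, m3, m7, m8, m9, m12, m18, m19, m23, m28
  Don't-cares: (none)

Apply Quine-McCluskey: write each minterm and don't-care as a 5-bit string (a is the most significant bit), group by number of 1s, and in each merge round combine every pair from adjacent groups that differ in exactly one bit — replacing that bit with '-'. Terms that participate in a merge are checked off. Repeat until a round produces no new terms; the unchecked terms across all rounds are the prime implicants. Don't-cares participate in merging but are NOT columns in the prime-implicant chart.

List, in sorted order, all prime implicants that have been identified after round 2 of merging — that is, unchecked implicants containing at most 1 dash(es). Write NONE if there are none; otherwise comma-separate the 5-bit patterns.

Round 0: 00001✓ 00011✓ 00111✓ 01000✓ 01001✓ 01100✓ 10010✓ 10011✓ 10111✓ 11100✓
Round 1: -0011✓ -0111✓ -1100 0-001 00-11✓ 000-1 01-00 0100- 10-11✓ 1001-
Round 2: -0-11
PIs = {-0-11, -1100, 0-001, 000-1, 01-00, 0100-, 1001-}

-1100, 0-001, 000-1, 01-00, 0100-, 1001-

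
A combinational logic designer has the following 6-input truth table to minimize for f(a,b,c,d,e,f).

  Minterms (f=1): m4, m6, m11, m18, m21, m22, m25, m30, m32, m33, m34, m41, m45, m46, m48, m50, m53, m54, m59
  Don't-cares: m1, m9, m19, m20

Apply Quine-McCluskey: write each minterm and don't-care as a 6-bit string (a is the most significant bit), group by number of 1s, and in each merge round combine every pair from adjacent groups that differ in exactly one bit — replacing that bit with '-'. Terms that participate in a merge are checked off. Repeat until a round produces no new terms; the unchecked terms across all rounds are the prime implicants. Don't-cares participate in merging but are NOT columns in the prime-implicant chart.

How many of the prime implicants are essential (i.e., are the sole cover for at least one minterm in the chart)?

[col 0] 000001*, 000100*, 000110*, 001001*, 001011*, 010010*, 010011*, 010100*, 010101*, 010110*, 011001*, 011110*, 100000*, 100001*, 100010*, 101001*, 101101*, 101110, 110000*, 110010*, 110101*, 110110*, 111011
[col 1] -00001*, -01001*, -10010*, -10101, -10110*, 0-0100*, 0-0110*, 0-1001, 00-001*, 0001-0*, 0010-1, 01-110, 010-10*, 01001-, 0101-0*, 01010-, 1-0000*, 1-0010*, 10-001*, 1000-0*, 10000-, 101-01, 110-10*, 1100-0*
[col 2] -0-001, -10-10, 0-01-0, 1-00-0
Prime implicants: -0-001, -10-10, -10101, 0-01-0, 0-1001, 0010-1, 01-110, 01001-, 01010-, 1-00-0, 10000-, 101-01, 101110, 111011
PI chart (minterm → PIs covering it):
  4 | 0-01-0  (sole → essential)
  6 | 0-01-0  (sole → essential)
  11 | 0010-1  (sole → essential)
  18 | -10-10,01001-
  21 | -10101,01010-
  22 | -10-10,0-01-0,01-110
  25 | 0-1001  (sole → essential)
  30 | 01-110  (sole → essential)
  32 | 1-00-0,10000-
  33 | -0-001,10000-
  34 | 1-00-0  (sole → essential)
  41 | -0-001,101-01
  45 | 101-01  (sole → essential)
  46 | 101110  (sole → essential)
  48 | 1-00-0  (sole → essential)
  50 | -10-10,1-00-0
  53 | -10101  (sole → essential)
  54 | -10-10  (sole → essential)
  59 | 111011  (sole → essential)
Essential prime implicants: -10-10, -10101, 0-01-0, 0-1001, 0010-1, 01-110, 1-00-0, 101-01, 101110, 111011

10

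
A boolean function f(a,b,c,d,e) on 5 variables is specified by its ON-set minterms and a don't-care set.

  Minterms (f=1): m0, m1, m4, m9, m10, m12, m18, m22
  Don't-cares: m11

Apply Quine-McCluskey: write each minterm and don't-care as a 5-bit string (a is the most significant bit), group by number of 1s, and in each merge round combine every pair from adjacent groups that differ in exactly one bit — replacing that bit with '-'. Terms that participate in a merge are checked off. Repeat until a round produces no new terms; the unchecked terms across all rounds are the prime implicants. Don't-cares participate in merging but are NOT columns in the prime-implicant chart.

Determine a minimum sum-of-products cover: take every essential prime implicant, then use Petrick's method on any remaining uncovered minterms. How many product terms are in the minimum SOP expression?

[col 0] 00000*, 00001*, 00100*, 01001*, 01010*, 01011*, 01100*, 10010*, 10110*
[col 1] 0-001, 0-100, 00-00, 0000-, 010-1, 0101-, 10-10
Prime implicants: 0-001, 0-100, 00-00, 0000-, 010-1, 0101-, 10-10
PI chart (minterm → PIs covering it):
  0 | 00-00,0000-
  1 | 0-001,0000-
  4 | 0-100,00-00
  9 | 0-001,010-1
  10 | 0101-  (sole → essential)
  12 | 0-100  (sole → essential)
  18 | 10-10  (sole → essential)
  22 | 10-10  (sole → essential)
Essential prime implicants: 0-100, 0101-, 10-10
Petrick residual → 0-001, 00-00
Minimum SOP uses 5 PIs: a'c'd'e + a'cd'e' + a'b'd'e' + a'bc'd + ab'de'

5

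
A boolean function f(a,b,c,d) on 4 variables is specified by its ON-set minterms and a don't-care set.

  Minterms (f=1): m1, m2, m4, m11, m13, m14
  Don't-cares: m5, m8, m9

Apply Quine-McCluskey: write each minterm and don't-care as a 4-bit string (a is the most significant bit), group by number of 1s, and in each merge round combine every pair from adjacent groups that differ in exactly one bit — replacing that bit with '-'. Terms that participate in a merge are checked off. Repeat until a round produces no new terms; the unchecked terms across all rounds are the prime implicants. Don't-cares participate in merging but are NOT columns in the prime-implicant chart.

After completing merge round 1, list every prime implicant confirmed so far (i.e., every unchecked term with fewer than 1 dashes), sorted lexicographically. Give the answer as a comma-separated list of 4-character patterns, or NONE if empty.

[col 0] 0001*, 0010, 0100*, 0101*, 1000*, 1001*, 1011*, 1101*, 1110
[col 1] -001*, -101*, 0-01*, 010-, 1-01*, 10-1, 100-
[col 2] --01
Prime implicants: --01, 0010, 010-, 10-1, 100-, 1110

0010, 1110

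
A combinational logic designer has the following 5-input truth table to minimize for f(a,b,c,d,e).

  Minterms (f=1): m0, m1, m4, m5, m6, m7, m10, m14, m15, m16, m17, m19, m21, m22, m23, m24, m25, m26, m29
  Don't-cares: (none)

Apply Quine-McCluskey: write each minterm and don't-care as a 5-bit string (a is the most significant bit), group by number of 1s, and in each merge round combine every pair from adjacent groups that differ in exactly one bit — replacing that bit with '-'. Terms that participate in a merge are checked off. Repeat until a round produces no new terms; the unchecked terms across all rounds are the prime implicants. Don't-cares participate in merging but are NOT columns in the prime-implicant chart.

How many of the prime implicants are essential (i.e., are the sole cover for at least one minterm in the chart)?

4

size-2^0 implicants → 00000(✓)  00001(✓)  00100(✓)  00101(✓)  00110(✓)  00111(✓)  01010(✓)  01110(✓)  01111(✓)  10000(✓)  10001(✓)  10011(✓)  10101(✓)  10110(✓)  10111(✓)  11000(✓)  11001(✓)  11010(✓)  11101(✓)
size-2^1 implicants → -0000(✓)  -0001(✓)  -0101(✓)  -0110(✓)  -0111(✓)  -1010  0-110(✓)  0-111(✓)  00-00(✓)  00-01(✓)  0000-(✓)  001-0(✓)  001-1(✓)  0010-(✓)  0011-(✓)  01-10  0111-(✓)  1-000(✓)  1-001(✓)  1-101(✓)  10-01(✓)  10-11(✓)  100-1(✓)  1000-(✓)  101-1(✓)  1011-(✓)  11-01(✓)  110-0  1100-(✓)
size-2^2 implicants → -0-01  -000-  -01-1  -011-  0-11-  00-0-  001--  1--01  1-00-  10--1
Unchecked terms (primes): -0-01, -000-, -01-1, -011-, -1010, 0-11-, 00-0-, 001--, 01-10, 1--01, 1-00-, 10--1, 110-0
Minterm coverage:
  m0 ⊆ -000-,00-0-
  m1 ⊆ -0-01,-000-,00-0-
  m4 ⊆ 00-0-,001--
  m5 ⊆ -0-01,-01-1,00-0-,001--
  m6 ⊆ -011-,0-11-,001--
  m7 ⊆ -01-1,-011-,0-11-,001--
  m10 ⊆ -1010,01-10
  m14 ⊆ 0-11-,01-10
  m15 ⊆ 0-11- [E]
  m16 ⊆ -000-,1-00-
  m17 ⊆ -0-01,-000-,1--01,1-00-,10--1
  m19 ⊆ 10--1 [E]
  m21 ⊆ -0-01,-01-1,1--01,10--1
  m22 ⊆ -011- [E]
  m23 ⊆ -01-1,-011-,10--1
  m24 ⊆ 1-00-,110-0
  m25 ⊆ 1--01,1-00-
  m26 ⊆ -1010,110-0
  m29 ⊆ 1--01 [E]
E = {-011-, 0-11-, 1--01, 10--1}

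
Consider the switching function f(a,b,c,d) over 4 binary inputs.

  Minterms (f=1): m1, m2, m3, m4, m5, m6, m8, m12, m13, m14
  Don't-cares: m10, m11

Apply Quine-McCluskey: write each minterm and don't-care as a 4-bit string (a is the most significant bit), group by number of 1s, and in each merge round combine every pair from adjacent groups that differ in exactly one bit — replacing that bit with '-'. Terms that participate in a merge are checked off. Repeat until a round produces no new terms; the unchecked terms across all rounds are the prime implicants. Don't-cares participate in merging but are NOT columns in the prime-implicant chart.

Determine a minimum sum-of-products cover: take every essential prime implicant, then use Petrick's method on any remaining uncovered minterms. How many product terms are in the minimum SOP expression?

size-2^0 implicants → 0001(✓)  0010(✓)  0011(✓)  0100(✓)  0101(✓)  0110(✓)  1000(✓)  1010(✓)  1011(✓)  1100(✓)  1101(✓)  1110(✓)
size-2^1 implicants → -010(✓)  -011(✓)  -100(✓)  -101(✓)  -110(✓)  0-01  0-10(✓)  00-1  001-(✓)  01-0(✓)  010-(✓)  1-00(✓)  1-10(✓)  10-0(✓)  101-(✓)  11-0(✓)  110-(✓)
size-2^2 implicants → --10  -01-  -1-0  -10-  1--0
Unchecked terms (primes): --10, -01-, -1-0, -10-, 0-01, 00-1, 1--0
Minterm coverage:
  m1 ⊆ 0-01,00-1
  m2 ⊆ --10,-01-
  m3 ⊆ -01-,00-1
  m4 ⊆ -1-0,-10-
  m5 ⊆ -10-,0-01
  m6 ⊆ --10,-1-0
  m8 ⊆ 1--0 [E]
  m12 ⊆ -1-0,-10-,1--0
  m13 ⊆ -10- [E]
  m14 ⊆ --10,-1-0,1--0
E = {-10-, 1--0}
Petrick residual → --10, 00-1
Cover = cd' + bc' + a'b'd + ad'  |cover|=4

4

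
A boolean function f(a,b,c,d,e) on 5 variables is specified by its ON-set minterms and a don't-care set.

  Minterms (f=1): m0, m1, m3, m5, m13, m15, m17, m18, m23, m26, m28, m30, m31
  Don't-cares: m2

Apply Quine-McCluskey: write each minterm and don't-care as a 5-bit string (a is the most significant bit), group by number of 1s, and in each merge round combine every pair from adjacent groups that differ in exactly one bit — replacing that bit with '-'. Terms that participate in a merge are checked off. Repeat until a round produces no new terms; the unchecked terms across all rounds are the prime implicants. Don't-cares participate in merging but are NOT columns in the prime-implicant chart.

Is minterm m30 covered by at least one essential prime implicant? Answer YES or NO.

YES

[col 0] 00000*, 00001*, 00010*, 00011*, 00101*, 01101*, 01111*, 10001*, 10010*, 10111*, 11010*, 11100*, 11110*, 11111*
[col 1] -0001, -0010, -1111, 0-101, 00-01, 000-0*, 000-1*, 0000-*, 0001-*, 011-1, 1-010, 1-111, 11-10, 111-0, 1111-
[col 2] 000--
Prime implicants: -0001, -0010, -1111, 0-101, 00-01, 000--, 011-1, 1-010, 1-111, 11-10, 111-0, 1111-
PI chart (minterm → PIs covering it):
  0 | 000--  (sole → essential)
  1 | -0001,00-01,000--
  3 | 000--  (sole → essential)
  5 | 0-101,00-01
  13 | 0-101,011-1
  15 | -1111,011-1
  17 | -0001  (sole → essential)
  18 | -0010,1-010
  23 | 1-111  (sole → essential)
  26 | 1-010,11-10
  28 | 111-0  (sole → essential)
  30 | 11-10,111-0,1111-
  31 | -1111,1-111,1111-
Essential prime implicants: -0001, 000--, 1-111, 111-0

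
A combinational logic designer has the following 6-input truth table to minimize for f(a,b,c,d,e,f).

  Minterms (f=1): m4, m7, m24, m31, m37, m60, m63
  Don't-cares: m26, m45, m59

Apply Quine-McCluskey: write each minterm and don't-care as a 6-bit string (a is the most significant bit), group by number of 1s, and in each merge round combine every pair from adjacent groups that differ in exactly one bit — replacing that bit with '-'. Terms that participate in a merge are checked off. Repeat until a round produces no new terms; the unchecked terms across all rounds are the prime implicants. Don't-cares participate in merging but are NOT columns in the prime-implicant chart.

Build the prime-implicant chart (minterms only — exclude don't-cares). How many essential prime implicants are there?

[col 0] 000100, 000111, 011000*, 011010*, 011111*, 100101*, 101101*, 111011*, 111100, 111111*
[col 1] -11111, 0110-0, 10-101, 111-11
Prime implicants: -11111, 000100, 000111, 0110-0, 10-101, 111-11, 111100
PI chart (minterm → PIs covering it):
  4 | 000100  (sole → essential)
  7 | 000111  (sole → essential)
  24 | 0110-0  (sole → essential)
  31 | -11111  (sole → essential)
  37 | 10-101  (sole → essential)
  60 | 111100  (sole → essential)
  63 | -11111,111-11
Essential prime implicants: -11111, 000100, 000111, 0110-0, 10-101, 111100

6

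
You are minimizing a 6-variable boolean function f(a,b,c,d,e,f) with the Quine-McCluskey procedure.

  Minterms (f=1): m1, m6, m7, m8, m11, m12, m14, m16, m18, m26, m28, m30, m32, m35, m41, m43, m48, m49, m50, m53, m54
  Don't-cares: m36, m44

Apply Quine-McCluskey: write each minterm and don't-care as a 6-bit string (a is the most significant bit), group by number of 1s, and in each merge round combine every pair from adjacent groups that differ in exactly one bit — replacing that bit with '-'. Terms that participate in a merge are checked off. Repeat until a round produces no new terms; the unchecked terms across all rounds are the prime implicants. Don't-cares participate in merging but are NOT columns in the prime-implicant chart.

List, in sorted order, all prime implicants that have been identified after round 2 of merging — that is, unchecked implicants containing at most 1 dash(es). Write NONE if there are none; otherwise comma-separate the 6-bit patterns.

-01011, -01100, 00-110, 000001, 00011-, 001-00, 01-010, 011-10, 1-0000, 10-011, 10-100, 100-00, 1010-1, 110-01, 110-10, 11000-

Round 0: 000001 000110✓ 000111✓ 001000✓ 001011✓ 001100✓ 001110✓ 010000✓ 010010✓ 011010✓ 011100✓ 011110✓ 100000✓ 100011✓ 100100✓ 101001✓ 101011✓ 101100✓ 110000✓ 110001✓ 110010✓ 110101✓ 110110✓
Round 1: -01011 -01100 -10000✓ -10010✓ 0-1100✓ 0-1110✓ 00-110 00011- 001-00 0011-0✓ 01-010 0100-0✓ 011-10 0111-0✓ 1-0000 10-011 10-100 100-00 1010-1 110-01 110-10 1100-0✓ 11000-
Round 2: -100-0 0-11-0
PIs = {-01011, -01100, -100-0, 0-11-0, 00-110, 000001, 00011-, 001-00, 01-010, 011-10, 1-0000, 10-011, 10-100, 100-00, 1010-1, 110-01, 110-10, 11000-}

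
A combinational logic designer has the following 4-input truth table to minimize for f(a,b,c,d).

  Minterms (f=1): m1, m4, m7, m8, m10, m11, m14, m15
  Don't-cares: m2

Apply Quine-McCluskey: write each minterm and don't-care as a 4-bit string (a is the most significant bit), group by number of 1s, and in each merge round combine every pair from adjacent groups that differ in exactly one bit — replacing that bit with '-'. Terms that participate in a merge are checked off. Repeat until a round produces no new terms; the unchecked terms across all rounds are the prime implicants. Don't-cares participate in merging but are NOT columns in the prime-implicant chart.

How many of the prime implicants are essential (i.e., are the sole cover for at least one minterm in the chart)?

size-2^0 implicants → 0001  0010(✓)  0100  0111(✓)  1000(✓)  1010(✓)  1011(✓)  1110(✓)  1111(✓)
size-2^1 implicants → -010  -111  1-10(✓)  1-11(✓)  10-0  101-(✓)  111-(✓)
size-2^2 implicants → 1-1-
Unchecked terms (primes): -010, -111, 0001, 0100, 1-1-, 10-0
Minterm coverage:
  m1 ⊆ 0001 [E]
  m4 ⊆ 0100 [E]
  m7 ⊆ -111 [E]
  m8 ⊆ 10-0 [E]
  m10 ⊆ -010,1-1-,10-0
  m11 ⊆ 1-1- [E]
  m14 ⊆ 1-1- [E]
  m15 ⊆ -111,1-1-
E = {-111, 0001, 0100, 1-1-, 10-0}

5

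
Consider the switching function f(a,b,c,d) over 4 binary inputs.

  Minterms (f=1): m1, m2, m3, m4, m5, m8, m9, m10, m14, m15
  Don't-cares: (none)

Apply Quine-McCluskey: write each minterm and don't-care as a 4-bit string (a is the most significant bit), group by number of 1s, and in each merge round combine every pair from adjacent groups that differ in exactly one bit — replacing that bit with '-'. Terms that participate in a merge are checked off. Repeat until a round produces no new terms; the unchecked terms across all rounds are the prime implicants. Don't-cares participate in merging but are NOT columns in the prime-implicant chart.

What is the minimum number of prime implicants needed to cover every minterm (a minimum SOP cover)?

[col 0] 0001*, 0010*, 0011*, 0100*, 0101*, 1000*, 1001*, 1010*, 1110*, 1111*
[col 1] -001, -010, 0-01, 00-1, 001-, 010-, 1-10, 10-0, 100-, 111-
Prime implicants: -001, -010, 0-01, 00-1, 001-, 010-, 1-10, 10-0, 100-, 111-
PI chart (minterm → PIs covering it):
  1 | -001,0-01,00-1
  2 | -010,001-
  3 | 00-1,001-
  4 | 010-  (sole → essential)
  5 | 0-01,010-
  8 | 10-0,100-
  9 | -001,100-
  10 | -010,1-10,10-0
  14 | 1-10,111-
  15 | 111-  (sole → essential)
Essential prime implicants: 010-, 111-
Petrick residual → -001, 001-, 10-0
Minimum SOP uses 5 PIs: b'c'd + a'b'c + a'bc' + ab'd' + abc

5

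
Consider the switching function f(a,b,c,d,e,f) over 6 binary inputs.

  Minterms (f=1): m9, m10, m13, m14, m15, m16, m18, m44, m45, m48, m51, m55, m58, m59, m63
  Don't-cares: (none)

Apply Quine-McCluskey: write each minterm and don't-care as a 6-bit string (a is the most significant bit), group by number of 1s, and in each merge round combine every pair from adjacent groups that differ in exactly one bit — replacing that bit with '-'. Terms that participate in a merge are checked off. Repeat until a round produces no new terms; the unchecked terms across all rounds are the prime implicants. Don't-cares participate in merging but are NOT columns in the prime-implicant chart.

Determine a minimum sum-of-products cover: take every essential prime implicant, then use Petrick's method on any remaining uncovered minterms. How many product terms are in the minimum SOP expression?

Round 0: 001001✓ 001010✓ 001101✓ 001110✓ 001111✓ 010000✓ 010010✓ 101100✓ 101101✓ 110000✓ 110011✓ 110111✓ 111010✓ 111011✓ 111111✓
Round 1: -01101 -10000 001-01 001-10 0011-1 00111- 0100-0 10110- 11-011✓ 11-111✓ 110-11✓ 111-11✓ 11101-
Round 2: 11--11
PIs = {-01101, -10000, 001-01, 001-10, 0011-1, 00111-, 0100-0, 10110-, 11--11, 11101-}
Coverage chart:
  m9: 001-01 ←essential
  m10: 001-10 ←essential
  m13: -01101,001-01,0011-1
  m14: 001-10,00111-
  m15: 0011-1,00111-
  m16: -10000,0100-0
  m18: 0100-0 ←essential
  m44: 10110- ←essential
  m45: -01101,10110-
  m48: -10000 ←essential
  m51: 11--11 ←essential
  m55: 11--11 ←essential
  m58: 11101- ←essential
  m59: 11--11,11101-
  m63: 11--11 ←essential
Essential: -10000, 001-01, 001-10, 0100-0, 10110-, 11--11, 11101-
Petrick residual → 0011-1
Min cover (8 terms): bc'd'e'f' + a'b'ce'f + a'b'cef' + a'b'cdf + a'bc'd'f' + ab'cde' + abef + abcd'e

8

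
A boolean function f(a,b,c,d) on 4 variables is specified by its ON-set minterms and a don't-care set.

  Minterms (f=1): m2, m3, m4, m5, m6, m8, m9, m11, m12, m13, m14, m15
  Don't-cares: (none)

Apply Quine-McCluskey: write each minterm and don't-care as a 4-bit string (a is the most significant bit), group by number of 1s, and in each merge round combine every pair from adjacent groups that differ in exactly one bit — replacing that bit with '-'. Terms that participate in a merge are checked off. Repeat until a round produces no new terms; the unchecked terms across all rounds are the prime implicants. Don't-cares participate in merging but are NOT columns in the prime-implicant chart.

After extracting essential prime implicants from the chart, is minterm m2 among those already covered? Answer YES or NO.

NO

size-2^0 implicants → 0010(✓)  0011(✓)  0100(✓)  0101(✓)  0110(✓)  1000(✓)  1001(✓)  1011(✓)  1100(✓)  1101(✓)  1110(✓)  1111(✓)
size-2^1 implicants → -011  -100(✓)  -101(✓)  -110(✓)  0-10  001-  01-0(✓)  010-(✓)  1-00(✓)  1-01(✓)  1-11(✓)  10-1(✓)  100-(✓)  11-0(✓)  11-1(✓)  110-(✓)  111-(✓)
size-2^2 implicants → -1-0  -10-  1--1  1-0-  11--
Unchecked terms (primes): -011, -1-0, -10-, 0-10, 001-, 1--1, 1-0-, 11--
Minterm coverage:
  m2 ⊆ 0-10,001-
  m3 ⊆ -011,001-
  m4 ⊆ -1-0,-10-
  m5 ⊆ -10- [E]
  m6 ⊆ -1-0,0-10
  m8 ⊆ 1-0- [E]
  m9 ⊆ 1--1,1-0-
  m11 ⊆ -011,1--1
  m12 ⊆ -1-0,-10-,1-0-,11--
  m13 ⊆ -10-,1--1,1-0-,11--
  m14 ⊆ -1-0,11--
  m15 ⊆ 1--1,11--
E = {-10-, 1-0-}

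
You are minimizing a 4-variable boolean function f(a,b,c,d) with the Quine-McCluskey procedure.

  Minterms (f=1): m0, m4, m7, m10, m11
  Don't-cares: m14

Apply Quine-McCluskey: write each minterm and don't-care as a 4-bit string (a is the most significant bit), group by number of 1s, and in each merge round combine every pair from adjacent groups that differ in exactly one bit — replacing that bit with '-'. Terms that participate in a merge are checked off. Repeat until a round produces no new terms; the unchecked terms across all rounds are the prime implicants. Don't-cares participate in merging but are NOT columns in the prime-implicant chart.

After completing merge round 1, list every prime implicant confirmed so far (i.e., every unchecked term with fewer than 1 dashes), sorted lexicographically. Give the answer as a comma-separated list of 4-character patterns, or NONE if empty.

[col 0] 0000*, 0100*, 0111, 1010*, 1011*, 1110*
[col 1] 0-00, 1-10, 101-
Prime implicants: 0-00, 0111, 1-10, 101-

0111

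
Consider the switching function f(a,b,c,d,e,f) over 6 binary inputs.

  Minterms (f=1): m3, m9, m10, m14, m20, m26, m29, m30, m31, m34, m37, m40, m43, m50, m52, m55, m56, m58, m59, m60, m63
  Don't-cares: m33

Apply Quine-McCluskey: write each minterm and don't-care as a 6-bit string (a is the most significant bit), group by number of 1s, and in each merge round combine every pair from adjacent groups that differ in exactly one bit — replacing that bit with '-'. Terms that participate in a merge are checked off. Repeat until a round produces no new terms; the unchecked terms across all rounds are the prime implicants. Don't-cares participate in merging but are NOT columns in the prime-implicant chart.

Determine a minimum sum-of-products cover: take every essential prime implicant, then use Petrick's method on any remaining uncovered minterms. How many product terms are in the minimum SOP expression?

[col 0] 000011, 001001, 001010*, 001110*, 010100*, 011010*, 011101*, 011110*, 011111*, 100001*, 100010*, 100101*, 101000*, 101011*, 110010*, 110100*, 110111*, 111000*, 111010*, 111011*, 111100*, 111111*
[col 1] -10100, -11010, -11111, 0-1010*, 0-1110*, 001-10*, 011-10*, 0111-1, 01111-, 1-0010, 1-1000, 1-1011, 100-01, 11-010, 11-100, 11-111, 111-00, 111-11, 1110-0, 11101-
[col 2] 0-1-10
Prime implicants: -10100, -11010, -11111, 0-1-10, 000011, 001001, 0111-1, 01111-, 1-0010, 1-1000, 1-1011, 100-01, 11-010, 11-100, 11-111, 111-00, 111-11, 1110-0, 11101-
PI chart (minterm → PIs covering it):
  3 | 000011  (sole → essential)
  9 | 001001  (sole → essential)
  10 | 0-1-10  (sole → essential)
  14 | 0-1-10  (sole → essential)
  20 | -10100  (sole → essential)
  26 | -11010,0-1-10
  29 | 0111-1  (sole → essential)
  30 | 0-1-10,01111-
  31 | -11111,0111-1,01111-
  34 | 1-0010  (sole → essential)
  37 | 100-01  (sole → essential)
  40 | 1-1000  (sole → essential)
  43 | 1-1011  (sole → essential)
  50 | 1-0010,11-010
  52 | -10100,11-100
  55 | 11-111  (sole → essential)
  56 | 1-1000,111-00,1110-0
  58 | -11010,11-010,1110-0,11101-
  59 | 1-1011,111-11,11101-
  60 | 11-100,111-00
  63 | -11111,11-111,111-11
Essential prime implicants: -10100, 0-1-10, 000011, 001001, 0111-1, 1-0010, 1-1000, 1-1011, 100-01, 11-111
Petrick residual → -11010, 11-100
Minimum SOP uses 12 PIs: bc'de'f' + bcd'ef' + a'cef' + a'b'c'd'ef + a'b'cd'e'f + a'bcdf + ac'd'ef' + acd'e'f' + acd'ef + ab'c'e'f + abde'f' + abdef

12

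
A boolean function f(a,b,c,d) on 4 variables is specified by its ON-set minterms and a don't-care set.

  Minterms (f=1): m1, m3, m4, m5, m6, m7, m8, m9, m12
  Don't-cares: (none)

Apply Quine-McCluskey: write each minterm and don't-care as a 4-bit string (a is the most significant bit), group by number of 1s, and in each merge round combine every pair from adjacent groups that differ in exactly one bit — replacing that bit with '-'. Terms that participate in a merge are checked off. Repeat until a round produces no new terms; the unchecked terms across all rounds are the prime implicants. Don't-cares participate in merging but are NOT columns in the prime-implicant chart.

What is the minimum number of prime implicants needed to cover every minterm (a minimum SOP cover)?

Round 0: 0001✓ 0011✓ 0100✓ 0101✓ 0110✓ 0111✓ 1000✓ 1001✓ 1100✓
Round 1: -001 -100 0-01✓ 0-11✓ 00-1✓ 01-0✓ 01-1✓ 010-✓ 011-✓ 1-00 100-
Round 2: 0--1 01--
PIs = {-001, -100, 0--1, 01--, 1-00, 100-}
Coverage chart:
  m1: -001,0--1
  m3: 0--1 ←essential
  m4: -100,01--
  m5: 0--1,01--
  m6: 01-- ←essential
  m7: 0--1,01--
  m8: 1-00,100-
  m9: -001,100-
  m12: -100,1-00
Essential: 0--1, 01--
Petrick residual → -001, 1-00
Min cover (4 terms): b'c'd + a'd + a'b + ac'd'

4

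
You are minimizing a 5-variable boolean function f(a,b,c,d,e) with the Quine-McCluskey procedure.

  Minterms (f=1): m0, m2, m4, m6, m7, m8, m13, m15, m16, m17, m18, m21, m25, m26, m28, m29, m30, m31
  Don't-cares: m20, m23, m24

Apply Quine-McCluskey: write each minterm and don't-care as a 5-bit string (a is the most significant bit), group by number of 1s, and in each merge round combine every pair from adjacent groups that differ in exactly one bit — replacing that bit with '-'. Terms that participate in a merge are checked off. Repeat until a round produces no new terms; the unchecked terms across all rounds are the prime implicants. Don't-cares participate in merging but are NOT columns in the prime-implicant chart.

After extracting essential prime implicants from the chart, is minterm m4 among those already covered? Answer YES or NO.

size-2^0 implicants → 00000(✓)  00010(✓)  00100(✓)  00110(✓)  00111(✓)  01000(✓)  01101(✓)  01111(✓)  10000(✓)  10001(✓)  10010(✓)  10100(✓)  10101(✓)  10111(✓)  11000(✓)  11001(✓)  11010(✓)  11100(✓)  11101(✓)  11110(✓)  11111(✓)
size-2^1 implicants → -0000(✓)  -0010(✓)  -0100(✓)  -0111(✓)  -1000(✓)  -1101(✓)  -1111(✓)  0-000(✓)  0-111(✓)  00-00(✓)  00-10(✓)  000-0(✓)  001-0(✓)  0011-  011-1(✓)  1-000(✓)  1-001(✓)  1-010(✓)  1-100(✓)  1-101(✓)  1-111(✓)  10-00(✓)  10-01(✓)  100-0(✓)  1000-(✓)  101-1(✓)  1010-(✓)  11-00(✓)  11-01(✓)  11-10(✓)  110-0(✓)  1100-(✓)  111-0(✓)  111-1(✓)  1110-(✓)  1111-(✓)
size-2^2 implicants → --000  --111  -0-00  -00-0  -11-1  00--0  1--00(✓)  1--01(✓)  1-0-0  1-00-(✓)  1-1-1  1-10-(✓)  10-0-(✓)  11--0  11-0-(✓)  111--
size-2^3 implicants → 1--0-
Unchecked terms (primes): --000, --111, -0-00, -00-0, -11-1, 00--0, 0011-, 1--0-, 1-0-0, 1-1-1, 11--0, 111--
Minterm coverage:
  m0 ⊆ --000,-0-00,-00-0,00--0
  m2 ⊆ -00-0,00--0
  m4 ⊆ -0-00,00--0
  m6 ⊆ 00--0,0011-
  m7 ⊆ --111,0011-
  m8 ⊆ --000 [E]
  m13 ⊆ -11-1 [E]
  m15 ⊆ --111,-11-1
  m16 ⊆ --000,-0-00,-00-0,1--0-,1-0-0
  m17 ⊆ 1--0- [E]
  m18 ⊆ -00-0,1-0-0
  m21 ⊆ 1--0-,1-1-1
  m25 ⊆ 1--0- [E]
  m26 ⊆ 1-0-0,11--0
  m28 ⊆ 1--0-,11--0,111--
  m29 ⊆ -11-1,1--0-,1-1-1,111--
  m30 ⊆ 11--0,111--
  m31 ⊆ --111,-11-1,1-1-1,111--
E = {--000, -11-1, 1--0-}

NO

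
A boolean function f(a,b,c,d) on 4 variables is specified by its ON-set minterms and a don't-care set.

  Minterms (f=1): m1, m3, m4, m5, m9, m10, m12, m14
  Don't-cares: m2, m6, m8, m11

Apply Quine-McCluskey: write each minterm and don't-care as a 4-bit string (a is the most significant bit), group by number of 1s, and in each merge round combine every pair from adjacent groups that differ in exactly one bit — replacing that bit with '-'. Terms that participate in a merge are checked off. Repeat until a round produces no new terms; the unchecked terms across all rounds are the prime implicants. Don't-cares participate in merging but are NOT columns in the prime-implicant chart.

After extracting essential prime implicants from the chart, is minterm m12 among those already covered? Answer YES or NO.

[col 0] 0001*, 0010*, 0011*, 0100*, 0101*, 0110*, 1000*, 1001*, 1010*, 1011*, 1100*, 1110*
[col 1] -001*, -010*, -011*, -100*, -110*, 0-01, 0-10*, 00-1*, 001-*, 01-0*, 010-, 1-00*, 1-10*, 10-0*, 10-1*, 100-*, 101-*, 11-0*
[col 2] --10, -0-1, -01-, -1-0, 1--0, 10--
Prime implicants: --10, -0-1, -01-, -1-0, 0-01, 010-, 1--0, 10--
PI chart (minterm → PIs covering it):
  1 | -0-1,0-01
  3 | -0-1,-01-
  4 | -1-0,010-
  5 | 0-01,010-
  9 | -0-1,10--
  10 | --10,-01-,1--0,10--
  12 | -1-0,1--0
  14 | --10,-1-0,1--0
(no essential prime implicants)

NO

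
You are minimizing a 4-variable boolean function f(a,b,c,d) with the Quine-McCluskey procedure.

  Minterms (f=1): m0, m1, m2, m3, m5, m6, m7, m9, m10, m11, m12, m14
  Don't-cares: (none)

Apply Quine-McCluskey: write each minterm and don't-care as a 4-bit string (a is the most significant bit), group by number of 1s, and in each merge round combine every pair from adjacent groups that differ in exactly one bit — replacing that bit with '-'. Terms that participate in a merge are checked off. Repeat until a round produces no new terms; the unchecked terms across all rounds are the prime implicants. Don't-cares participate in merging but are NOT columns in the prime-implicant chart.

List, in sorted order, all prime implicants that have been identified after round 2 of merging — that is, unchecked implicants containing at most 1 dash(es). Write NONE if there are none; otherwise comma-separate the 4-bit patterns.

11-0

Round 0: 0000✓ 0001✓ 0010✓ 0011✓ 0101✓ 0110✓ 0111✓ 1001✓ 1010✓ 1011✓ 1100✓ 1110✓
Round 1: -001✓ -010✓ -011✓ -110✓ 0-01✓ 0-10✓ 0-11✓ 00-0✓ 00-1✓ 000-✓ 001-✓ 01-1✓ 011-✓ 1-10✓ 10-1✓ 101-✓ 11-0
Round 2: --10 -0-1 -01- 0--1 0-1- 00--
PIs = {--10, -0-1, -01-, 0--1, 0-1-, 00--, 11-0}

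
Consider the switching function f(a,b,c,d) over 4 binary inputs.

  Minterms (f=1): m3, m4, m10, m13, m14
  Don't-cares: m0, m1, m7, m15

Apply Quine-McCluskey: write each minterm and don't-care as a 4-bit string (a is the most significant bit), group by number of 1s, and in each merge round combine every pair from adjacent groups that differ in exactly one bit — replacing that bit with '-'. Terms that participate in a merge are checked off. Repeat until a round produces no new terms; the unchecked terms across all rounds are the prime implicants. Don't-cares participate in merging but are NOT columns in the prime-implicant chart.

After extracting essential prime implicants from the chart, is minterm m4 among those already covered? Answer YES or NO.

Round 0: 0000✓ 0001✓ 0011✓ 0100✓ 0111✓ 1010✓ 1101✓ 1110✓ 1111✓
Round 1: -111 0-00 0-11 00-1 000- 1-10 11-1 111-
PIs = {-111, 0-00, 0-11, 00-1, 000-, 1-10, 11-1, 111-}
Coverage chart:
  m3: 0-11,00-1
  m4: 0-00 ←essential
  m10: 1-10 ←essential
  m13: 11-1 ←essential
  m14: 1-10,111-
Essential: 0-00, 1-10, 11-1

YES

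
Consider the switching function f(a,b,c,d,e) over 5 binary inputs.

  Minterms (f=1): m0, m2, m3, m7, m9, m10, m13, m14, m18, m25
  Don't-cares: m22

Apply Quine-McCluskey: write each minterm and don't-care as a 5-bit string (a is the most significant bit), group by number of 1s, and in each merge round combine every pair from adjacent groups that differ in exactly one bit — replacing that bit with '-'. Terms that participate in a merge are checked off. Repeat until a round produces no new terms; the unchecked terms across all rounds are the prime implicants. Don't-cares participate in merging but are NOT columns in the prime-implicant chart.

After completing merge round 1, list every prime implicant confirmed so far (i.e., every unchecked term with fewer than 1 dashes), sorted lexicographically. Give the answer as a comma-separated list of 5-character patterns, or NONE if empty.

NONE

Round 0: 00000✓ 00010✓ 00011✓ 00111✓ 01001✓ 01010✓ 01101✓ 01110✓ 10010✓ 10110✓ 11001✓
Round 1: -0010 -1001 0-010 00-11 000-0 0001- 01-01 01-10 10-10
PIs = {-0010, -1001, 0-010, 00-11, 000-0, 0001-, 01-01, 01-10, 10-10}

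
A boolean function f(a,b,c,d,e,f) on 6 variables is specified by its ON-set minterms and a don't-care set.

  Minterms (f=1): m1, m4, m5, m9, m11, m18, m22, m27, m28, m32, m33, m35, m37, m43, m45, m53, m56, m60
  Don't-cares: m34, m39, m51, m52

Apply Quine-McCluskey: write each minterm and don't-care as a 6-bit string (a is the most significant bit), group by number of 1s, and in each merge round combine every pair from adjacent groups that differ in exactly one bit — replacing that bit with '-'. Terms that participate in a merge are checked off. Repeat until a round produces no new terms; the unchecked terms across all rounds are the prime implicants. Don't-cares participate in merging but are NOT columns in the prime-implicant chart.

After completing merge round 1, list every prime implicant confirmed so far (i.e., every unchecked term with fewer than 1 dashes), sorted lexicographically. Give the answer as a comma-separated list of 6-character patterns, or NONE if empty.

NONE

[col 0] 000001*, 000100*, 000101*, 001001*, 001011*, 010010*, 010110*, 011011*, 011100*, 100000*, 100001*, 100010*, 100011*, 100101*, 100111*, 101011*, 101101*, 110011*, 110100*, 110101*, 111000*, 111100*
[col 1] -00001*, -00101*, -01011, -11100, 0-1011, 00-001, 000-01*, 00010-, 0010-1, 010-10, 1-0011, 1-0101, 10-011, 10-101, 100-01*, 100-11*, 1000-0*, 1000-1*, 10000-*, 10001-*, 1001-1*, 11-100, 11010-, 111-00
[col 2] -00-01, 100--1, 1000--
Prime implicants: -00-01, -01011, -11100, 0-1011, 00-001, 00010-, 0010-1, 010-10, 1-0011, 1-0101, 10-011, 10-101, 100--1, 1000--, 11-100, 11010-, 111-00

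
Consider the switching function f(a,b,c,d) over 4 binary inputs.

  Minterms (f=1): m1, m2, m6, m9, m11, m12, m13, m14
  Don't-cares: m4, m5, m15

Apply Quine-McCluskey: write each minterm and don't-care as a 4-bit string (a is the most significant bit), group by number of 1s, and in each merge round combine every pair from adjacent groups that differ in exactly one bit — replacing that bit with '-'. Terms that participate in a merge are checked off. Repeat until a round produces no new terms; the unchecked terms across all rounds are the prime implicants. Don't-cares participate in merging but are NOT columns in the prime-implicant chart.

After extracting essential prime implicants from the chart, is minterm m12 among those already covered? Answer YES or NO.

Round 0: 0001✓ 0010✓ 0100✓ 0101✓ 0110✓ 1001✓ 1011✓ 1100✓ 1101✓ 1110✓ 1111✓
Round 1: -001✓ -100✓ -101✓ -110✓ 0-01✓ 0-10 01-0✓ 010-✓ 1-01✓ 1-11✓ 10-1✓ 11-0✓ 11-1✓ 110-✓ 111-✓
Round 2: --01 -1-0 -10- 1--1 11--
PIs = {--01, -1-0, -10-, 0-10, 1--1, 11--}
Coverage chart:
  m1: --01 ←essential
  m2: 0-10 ←essential
  m6: -1-0,0-10
  m9: --01,1--1
  m11: 1--1 ←essential
  m12: -1-0,-10-,11--
  m13: --01,-10-,1--1,11--
  m14: -1-0,11--
Essential: --01, 0-10, 1--1

NO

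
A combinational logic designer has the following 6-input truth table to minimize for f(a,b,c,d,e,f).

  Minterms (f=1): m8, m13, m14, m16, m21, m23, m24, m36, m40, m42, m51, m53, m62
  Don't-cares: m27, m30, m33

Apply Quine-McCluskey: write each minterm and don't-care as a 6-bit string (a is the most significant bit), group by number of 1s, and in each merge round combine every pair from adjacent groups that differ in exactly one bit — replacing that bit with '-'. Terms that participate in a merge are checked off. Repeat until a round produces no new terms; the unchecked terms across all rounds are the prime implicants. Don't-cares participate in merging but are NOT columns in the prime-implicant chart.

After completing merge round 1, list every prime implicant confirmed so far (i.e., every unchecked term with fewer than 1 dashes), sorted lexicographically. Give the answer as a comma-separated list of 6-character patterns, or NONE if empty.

Round 0: 001000✓ 001101 001110✓ 010000✓ 010101✓ 010111✓ 011000✓ 011011 011110✓ 100001 100100 101000✓ 101010✓ 110011 110101✓ 111110✓
Round 1: -01000 -10101 -11110 0-1000 0-1110 01-000 0101-1 1010-0
PIs = {-01000, -10101, -11110, 0-1000, 0-1110, 001101, 01-000, 0101-1, 011011, 100001, 100100, 1010-0, 110011}

001101, 011011, 100001, 100100, 110011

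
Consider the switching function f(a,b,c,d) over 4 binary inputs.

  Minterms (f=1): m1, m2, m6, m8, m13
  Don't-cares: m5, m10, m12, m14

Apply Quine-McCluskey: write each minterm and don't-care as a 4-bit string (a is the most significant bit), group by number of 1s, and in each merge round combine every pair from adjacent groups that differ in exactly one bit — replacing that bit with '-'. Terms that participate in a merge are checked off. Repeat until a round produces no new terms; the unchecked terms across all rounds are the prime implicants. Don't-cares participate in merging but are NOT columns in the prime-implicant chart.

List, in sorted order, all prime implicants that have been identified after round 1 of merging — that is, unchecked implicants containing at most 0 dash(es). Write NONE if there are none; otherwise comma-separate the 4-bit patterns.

NONE

size-2^0 implicants → 0001(✓)  0010(✓)  0101(✓)  0110(✓)  1000(✓)  1010(✓)  1100(✓)  1101(✓)  1110(✓)
size-2^1 implicants → -010(✓)  -101  -110(✓)  0-01  0-10(✓)  1-00(✓)  1-10(✓)  10-0(✓)  11-0(✓)  110-
size-2^2 implicants → --10  1--0
Unchecked terms (primes): --10, -101, 0-01, 1--0, 110-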